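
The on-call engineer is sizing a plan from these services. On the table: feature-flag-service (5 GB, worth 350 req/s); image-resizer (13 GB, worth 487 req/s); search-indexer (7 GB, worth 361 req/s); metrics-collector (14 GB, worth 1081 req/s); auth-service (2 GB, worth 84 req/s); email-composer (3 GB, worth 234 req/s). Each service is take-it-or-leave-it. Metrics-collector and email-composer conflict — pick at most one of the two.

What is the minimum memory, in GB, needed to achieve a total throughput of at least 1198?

19

Minimise GB subject to total throughput ≥ 1198.
feature-flag-service + metrics-collector reaches 1431 using 19 GB.
No combination under 19 GB hits 1198.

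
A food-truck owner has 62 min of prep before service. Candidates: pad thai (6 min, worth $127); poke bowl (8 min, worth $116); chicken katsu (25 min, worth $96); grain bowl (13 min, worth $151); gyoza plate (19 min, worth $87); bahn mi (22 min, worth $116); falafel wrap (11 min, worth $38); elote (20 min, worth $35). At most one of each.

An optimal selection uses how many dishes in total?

5

The maximum profit within 62 min is 548.
pad thai + poke bowl + grain bowl + bahn mi + falafel wrap hits 548 at 60 min.
Any selection reaching 548 contains exactly 5 dishes.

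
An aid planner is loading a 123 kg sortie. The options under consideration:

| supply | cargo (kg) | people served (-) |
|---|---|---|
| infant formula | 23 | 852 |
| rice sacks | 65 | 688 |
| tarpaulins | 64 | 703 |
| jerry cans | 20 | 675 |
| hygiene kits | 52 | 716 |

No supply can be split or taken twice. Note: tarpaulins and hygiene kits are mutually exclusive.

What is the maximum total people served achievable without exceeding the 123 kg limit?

Density check — infant formula 37.04, jerry cans 33.75, hygiene kits 13.77, tarpaulins 10.98 are the best per kg.
Best packing: infant formula + jerry cans + hygiene kits — 95 kg, 2243 total.
Every other selection either busts 123 kg or breaks a pairing rule or fails to beat 2243.

2243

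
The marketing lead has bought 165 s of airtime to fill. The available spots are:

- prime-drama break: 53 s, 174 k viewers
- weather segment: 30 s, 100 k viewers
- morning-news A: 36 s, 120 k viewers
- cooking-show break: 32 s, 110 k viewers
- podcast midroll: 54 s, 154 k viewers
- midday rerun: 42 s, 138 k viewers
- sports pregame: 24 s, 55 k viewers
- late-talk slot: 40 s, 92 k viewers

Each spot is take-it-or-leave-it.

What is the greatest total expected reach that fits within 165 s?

542

Density check — cooking-show break 3.44, weather segment 3.33, morning-news A 3.33, midday rerun 3.29 are the best per s.
Greedy by ratio would take weather segment + morning-news A + cooking-show break + midday rerun + sports pregame: 164 s used, total 523.
Replace weather segment and sports pregame with prime-drama break: the trade gains 19 net, giving 542 at 163 s.
Nothing else within 165 s beats 542.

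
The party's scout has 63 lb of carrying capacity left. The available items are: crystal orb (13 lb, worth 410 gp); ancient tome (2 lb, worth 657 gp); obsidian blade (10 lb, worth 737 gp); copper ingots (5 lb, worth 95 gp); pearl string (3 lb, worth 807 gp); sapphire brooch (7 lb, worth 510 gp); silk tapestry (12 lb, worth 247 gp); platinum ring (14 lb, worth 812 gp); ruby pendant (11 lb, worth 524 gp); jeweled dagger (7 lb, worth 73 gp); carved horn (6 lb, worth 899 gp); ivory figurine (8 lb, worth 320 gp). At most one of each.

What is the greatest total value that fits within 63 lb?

The ratio ordering already packs tightly: ancient tome + obsidian blade + pearl string + sapphire brooch + platinum ring + ruby pendant + carved horn + ivory figurine, 61 lb, 5266.
Next best is crystal orb + ancient tome + obsidian blade + pearl string + sapphire brooch + platinum ring + carved horn + ivory figurine at 5152 (63 lb) — short by 114.

5266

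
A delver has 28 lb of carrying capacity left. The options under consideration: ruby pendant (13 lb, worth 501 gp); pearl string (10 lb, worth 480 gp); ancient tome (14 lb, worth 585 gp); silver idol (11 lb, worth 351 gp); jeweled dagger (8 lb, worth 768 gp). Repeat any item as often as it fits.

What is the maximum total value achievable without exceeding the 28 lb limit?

The ratio ordering already packs tightly: 3×jeweled dagger, 24 lb, 2304.
The spare 4 lb is too small for any remaining item, and no exchange beats 2304.

2304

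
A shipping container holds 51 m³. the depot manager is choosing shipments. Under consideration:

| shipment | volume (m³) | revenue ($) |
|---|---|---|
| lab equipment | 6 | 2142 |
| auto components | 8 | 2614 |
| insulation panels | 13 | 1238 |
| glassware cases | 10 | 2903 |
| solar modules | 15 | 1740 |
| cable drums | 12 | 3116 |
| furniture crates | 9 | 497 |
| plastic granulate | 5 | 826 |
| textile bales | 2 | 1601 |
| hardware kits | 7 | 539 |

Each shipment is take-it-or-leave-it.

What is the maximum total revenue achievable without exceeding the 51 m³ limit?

13741

Best packing: lab equipment + auto components + glassware cases + cable drums + plastic granulate + textile bales + hardware kits — 50 m³, 13741 total.
Every other selection either busts 51 m³ or fails to beat 13741.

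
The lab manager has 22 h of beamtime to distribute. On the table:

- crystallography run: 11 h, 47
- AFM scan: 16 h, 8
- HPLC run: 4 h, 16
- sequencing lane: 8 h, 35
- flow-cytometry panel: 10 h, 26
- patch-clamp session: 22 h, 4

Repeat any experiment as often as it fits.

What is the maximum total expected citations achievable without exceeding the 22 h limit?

94

Filling by ratio: HPLC run + 2×sequencing lane for 86, with 2 h left unused.
Dropping HPLC run and 2×sequencing lane frees 20 h; slotting in 2×crystallography run (22 h) lifts the total to 94 at 22 h.
That's the maximum — no swap from here does better than 94.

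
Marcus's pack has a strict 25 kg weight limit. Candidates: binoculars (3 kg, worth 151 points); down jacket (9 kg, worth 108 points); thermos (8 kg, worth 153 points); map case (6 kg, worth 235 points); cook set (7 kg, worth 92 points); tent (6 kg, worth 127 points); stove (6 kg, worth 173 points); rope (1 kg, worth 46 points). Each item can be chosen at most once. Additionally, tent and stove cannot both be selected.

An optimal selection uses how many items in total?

Optimal total is 758.
One optimal bundle: binoculars + thermos + map case + stove + rope (24 kg).
Every optimal selection uses 5 items.

5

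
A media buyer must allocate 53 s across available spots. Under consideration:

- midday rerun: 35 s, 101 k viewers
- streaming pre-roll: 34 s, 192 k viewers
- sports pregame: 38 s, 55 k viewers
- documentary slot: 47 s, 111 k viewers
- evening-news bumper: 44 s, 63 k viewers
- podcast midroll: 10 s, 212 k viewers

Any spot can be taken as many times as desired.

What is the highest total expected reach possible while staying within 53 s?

1060

5×podcast midroll uses 50 of the 53 s and totals 1060.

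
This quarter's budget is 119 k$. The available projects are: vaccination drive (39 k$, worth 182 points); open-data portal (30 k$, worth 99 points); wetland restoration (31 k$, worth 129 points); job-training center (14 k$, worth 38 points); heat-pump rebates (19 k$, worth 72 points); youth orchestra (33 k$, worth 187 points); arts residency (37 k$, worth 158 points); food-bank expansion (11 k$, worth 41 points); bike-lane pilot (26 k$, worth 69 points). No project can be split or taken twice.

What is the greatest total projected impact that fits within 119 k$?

539

Greedy by ratio would take vaccination drive + youth orchestra + arts residency: 109 k$ used, total 527.
Dropping arts residency frees 37 k$; slotting in wetland restoration + food-bank expansion (42 k$) lifts the total to 539 at 114 k$.
An exhaustive check of the 512 subsets confirms 539.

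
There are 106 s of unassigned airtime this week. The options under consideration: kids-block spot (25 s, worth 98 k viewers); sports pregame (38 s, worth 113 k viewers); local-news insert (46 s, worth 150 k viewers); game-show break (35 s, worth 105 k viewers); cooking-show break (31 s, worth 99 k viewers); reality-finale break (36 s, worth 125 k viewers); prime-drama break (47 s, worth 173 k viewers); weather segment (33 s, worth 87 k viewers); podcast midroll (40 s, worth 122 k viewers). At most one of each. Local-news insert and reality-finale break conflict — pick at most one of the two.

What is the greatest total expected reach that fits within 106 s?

370

Best packing: kids-block spot + cooking-show break + prime-drama break — 103 s, 370 total.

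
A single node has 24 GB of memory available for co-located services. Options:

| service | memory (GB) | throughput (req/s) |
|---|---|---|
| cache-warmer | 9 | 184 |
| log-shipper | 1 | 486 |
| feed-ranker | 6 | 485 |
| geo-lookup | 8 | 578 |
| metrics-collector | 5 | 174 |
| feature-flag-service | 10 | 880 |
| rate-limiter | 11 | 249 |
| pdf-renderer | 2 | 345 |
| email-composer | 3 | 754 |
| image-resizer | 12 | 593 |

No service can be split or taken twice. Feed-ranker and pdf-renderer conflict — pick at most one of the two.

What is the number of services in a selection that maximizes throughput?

5

Best achievable throughput is 3043.
log-shipper + geo-lookup + feature-flag-service + pdf-renderer + email-composer hits 3043 at 24 GB.
Every optimal selection uses 5 services.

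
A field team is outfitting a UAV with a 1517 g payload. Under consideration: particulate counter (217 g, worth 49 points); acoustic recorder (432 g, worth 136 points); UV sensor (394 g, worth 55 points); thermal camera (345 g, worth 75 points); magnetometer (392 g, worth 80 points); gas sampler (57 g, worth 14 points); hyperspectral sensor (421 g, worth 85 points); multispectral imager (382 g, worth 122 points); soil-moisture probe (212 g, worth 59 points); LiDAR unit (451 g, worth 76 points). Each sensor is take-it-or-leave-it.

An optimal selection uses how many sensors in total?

5

Best achievable data value is 416.
For example acoustic recorder + gas sampler + hyperspectral sensor + multispectral imager + soil-moisture probe achieves it, using 1504 g.
All optima have 5 sensors.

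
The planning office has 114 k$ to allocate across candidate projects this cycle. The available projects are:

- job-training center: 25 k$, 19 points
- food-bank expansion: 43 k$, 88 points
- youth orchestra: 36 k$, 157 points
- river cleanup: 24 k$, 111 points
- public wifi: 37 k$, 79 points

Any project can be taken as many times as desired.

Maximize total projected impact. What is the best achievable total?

490

Greedy by ratio would take 4×river cleanup: 96 k$ used, total 444.
The 24 k$ tied up in river cleanup is better spent on youth orchestra — total rises to 490 (108 k$).
That's the maximum — no swap from here does better than 490.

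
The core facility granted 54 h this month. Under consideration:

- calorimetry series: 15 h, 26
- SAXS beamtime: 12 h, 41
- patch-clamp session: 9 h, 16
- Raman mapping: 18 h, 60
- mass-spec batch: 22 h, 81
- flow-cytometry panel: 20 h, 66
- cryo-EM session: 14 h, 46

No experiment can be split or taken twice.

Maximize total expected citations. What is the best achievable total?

Greedy by ratio would take SAXS beamtime + Raman mapping + mass-spec batch: 52 h used, total 182.
Dropping Raman mapping frees 18 h; slotting in flow-cytometry panel (20 h) lifts the total to 188 at 54 h.
Next best is Raman mapping + mass-spec batch + cryo-EM session at 187 (54 h) — short by 1.

188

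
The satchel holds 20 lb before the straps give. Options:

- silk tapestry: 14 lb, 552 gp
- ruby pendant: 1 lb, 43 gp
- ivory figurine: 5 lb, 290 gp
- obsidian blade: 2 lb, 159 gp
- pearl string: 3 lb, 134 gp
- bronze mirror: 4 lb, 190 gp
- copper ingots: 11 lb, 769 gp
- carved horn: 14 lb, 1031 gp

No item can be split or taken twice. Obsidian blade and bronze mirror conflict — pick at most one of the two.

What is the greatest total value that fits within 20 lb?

1367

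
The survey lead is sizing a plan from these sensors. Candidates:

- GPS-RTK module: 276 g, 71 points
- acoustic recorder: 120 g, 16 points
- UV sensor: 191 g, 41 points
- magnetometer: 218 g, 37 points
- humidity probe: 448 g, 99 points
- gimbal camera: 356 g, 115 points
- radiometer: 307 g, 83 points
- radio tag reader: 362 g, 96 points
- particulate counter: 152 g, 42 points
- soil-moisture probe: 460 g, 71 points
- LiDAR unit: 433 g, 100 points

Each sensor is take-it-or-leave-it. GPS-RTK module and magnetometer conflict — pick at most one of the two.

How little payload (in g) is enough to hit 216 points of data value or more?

784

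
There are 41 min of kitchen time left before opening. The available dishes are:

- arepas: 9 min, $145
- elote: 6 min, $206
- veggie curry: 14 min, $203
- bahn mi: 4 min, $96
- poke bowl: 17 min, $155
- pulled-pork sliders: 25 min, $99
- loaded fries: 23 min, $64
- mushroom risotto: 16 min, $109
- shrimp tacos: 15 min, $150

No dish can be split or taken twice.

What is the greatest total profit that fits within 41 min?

By profit per min: elote 34.33, bahn mi 24.00, arepas 16.11, veggie curry 14.50 lead.
Filling by ratio: arepas + elote + veggie curry + bahn mi for 650, with 8 min left unused.
Dropping arepas frees 9 min; slotting in poke bowl (17 min) lifts the total to 660 at 41 min.

660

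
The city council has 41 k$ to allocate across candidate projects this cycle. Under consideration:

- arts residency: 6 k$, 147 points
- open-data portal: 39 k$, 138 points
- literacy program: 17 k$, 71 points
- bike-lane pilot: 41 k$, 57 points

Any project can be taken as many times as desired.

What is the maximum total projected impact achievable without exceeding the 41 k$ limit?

882

The ratio ordering already packs tightly: 6×arts residency, 36 k$, 882.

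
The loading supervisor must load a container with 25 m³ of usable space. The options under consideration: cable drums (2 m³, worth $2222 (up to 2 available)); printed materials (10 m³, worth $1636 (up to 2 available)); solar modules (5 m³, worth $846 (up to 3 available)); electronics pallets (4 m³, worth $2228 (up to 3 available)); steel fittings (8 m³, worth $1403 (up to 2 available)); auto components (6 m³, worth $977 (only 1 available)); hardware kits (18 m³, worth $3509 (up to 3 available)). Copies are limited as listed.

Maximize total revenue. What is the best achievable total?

The ratio ordering already packs tightly: 2×cable drums + 3×electronics pallets + steel fittings, 24 m³, 12531.

12531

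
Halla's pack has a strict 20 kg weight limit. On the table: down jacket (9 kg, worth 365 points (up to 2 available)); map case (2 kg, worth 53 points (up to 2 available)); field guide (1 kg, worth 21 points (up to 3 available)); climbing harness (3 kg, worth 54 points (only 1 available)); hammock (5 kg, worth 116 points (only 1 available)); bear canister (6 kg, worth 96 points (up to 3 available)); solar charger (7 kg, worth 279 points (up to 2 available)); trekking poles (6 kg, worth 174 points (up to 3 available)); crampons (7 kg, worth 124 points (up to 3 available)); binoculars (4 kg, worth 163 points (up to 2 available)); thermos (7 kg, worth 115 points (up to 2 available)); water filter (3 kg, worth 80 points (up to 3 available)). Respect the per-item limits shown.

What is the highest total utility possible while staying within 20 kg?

807

Ranking by ratio (utility/kg): binoculars 40.75, down jacket 40.56, solar charger 39.86.
Greedy by ratio would take down jacket + 2×binoculars + water filter: 20 kg used, total 771.
Replace binoculars and water filter with solar charger: the trade gains 36 net, giving 807 at 20 kg.
No other feasible combination exceeds 807.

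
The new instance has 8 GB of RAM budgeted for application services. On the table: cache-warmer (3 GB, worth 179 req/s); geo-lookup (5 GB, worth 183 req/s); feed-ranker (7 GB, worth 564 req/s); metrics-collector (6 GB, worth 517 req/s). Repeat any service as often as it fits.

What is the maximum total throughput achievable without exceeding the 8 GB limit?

564

Taking the top-ratio services first gives metrics-collector for 517 (6 GB).
Replace metrics-collector with feed-ranker: the trade gains 47 net, giving 564 at 7 GB.
Nothing else within 8 GB beats 564.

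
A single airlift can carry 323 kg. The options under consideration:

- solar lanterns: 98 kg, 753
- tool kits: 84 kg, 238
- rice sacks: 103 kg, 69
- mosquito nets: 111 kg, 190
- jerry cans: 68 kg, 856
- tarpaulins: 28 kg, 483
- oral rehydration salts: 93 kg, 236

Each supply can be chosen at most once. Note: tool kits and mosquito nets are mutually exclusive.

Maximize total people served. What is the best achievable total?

2330

Density check — tarpaulins 17.25, jerry cans 12.59, solar lanterns 7.68 are the best per kg.
Solar lanterns + tool kits + jerry cans + tarpaulins uses 278 of the 323 kg and totals 2330.
Runner-up solar lanterns + jerry cans + tarpaulins + oral rehydration salts tops out at 2328.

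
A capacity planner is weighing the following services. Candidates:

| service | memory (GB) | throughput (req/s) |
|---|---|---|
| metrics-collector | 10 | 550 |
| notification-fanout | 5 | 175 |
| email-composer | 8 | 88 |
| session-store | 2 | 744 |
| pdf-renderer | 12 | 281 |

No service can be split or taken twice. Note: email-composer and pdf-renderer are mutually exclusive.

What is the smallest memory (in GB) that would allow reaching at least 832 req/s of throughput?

Look for the lowest-memory combination reaching 832.
Taking notification-fanout + session-store gives 919 (≥ 832) for 7 GB.
No combination under 7 GB hits 832.

7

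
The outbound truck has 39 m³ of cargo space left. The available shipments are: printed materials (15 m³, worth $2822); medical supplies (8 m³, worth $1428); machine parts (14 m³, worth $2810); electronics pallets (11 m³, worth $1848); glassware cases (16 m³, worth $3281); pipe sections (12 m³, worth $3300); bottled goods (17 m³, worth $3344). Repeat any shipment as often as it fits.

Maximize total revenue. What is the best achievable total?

3×pipe sections uses 36 of the 39 m³ and totals 9900.
No other feasible combination exceeds 9900.

9900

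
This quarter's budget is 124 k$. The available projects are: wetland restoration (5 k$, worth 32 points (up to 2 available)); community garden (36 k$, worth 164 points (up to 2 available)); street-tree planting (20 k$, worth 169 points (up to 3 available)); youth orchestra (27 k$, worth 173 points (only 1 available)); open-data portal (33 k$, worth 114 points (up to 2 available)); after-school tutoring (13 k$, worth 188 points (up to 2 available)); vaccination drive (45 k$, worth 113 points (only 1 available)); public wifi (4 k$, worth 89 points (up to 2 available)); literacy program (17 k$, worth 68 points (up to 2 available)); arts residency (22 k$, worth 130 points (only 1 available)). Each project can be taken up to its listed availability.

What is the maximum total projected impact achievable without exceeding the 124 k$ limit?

Best packing: 3×street-tree planting + youth orchestra + 2×after-school tutoring + 2×public wifi — 121 k$, 1234 total.
Nothing else within 124 k$ beats 1234.

1234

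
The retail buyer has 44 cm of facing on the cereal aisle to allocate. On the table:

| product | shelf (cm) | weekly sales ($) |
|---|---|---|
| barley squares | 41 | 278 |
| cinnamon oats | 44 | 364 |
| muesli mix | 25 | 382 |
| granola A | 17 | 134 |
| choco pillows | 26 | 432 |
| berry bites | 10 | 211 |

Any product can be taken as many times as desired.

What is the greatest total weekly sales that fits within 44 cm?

844

By weekly sales per cm: berry bites 21.10, choco pillows 16.62, muesli mix 15.28 lead.
Taking 4×berry bites: 40 cm used, 844 in weekly sales.
No other feasible combination exceeds 844.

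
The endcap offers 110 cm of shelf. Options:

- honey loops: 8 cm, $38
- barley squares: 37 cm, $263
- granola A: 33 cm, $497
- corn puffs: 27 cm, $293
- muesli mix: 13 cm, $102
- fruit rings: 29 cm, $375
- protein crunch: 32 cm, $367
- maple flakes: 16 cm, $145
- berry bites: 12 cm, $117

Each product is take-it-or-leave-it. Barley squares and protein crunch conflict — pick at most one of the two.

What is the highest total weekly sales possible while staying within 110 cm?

1384

Taking the top-ratio products first gives granola A + fruit rings + protein crunch + berry bites for 1356 (106 cm).
The 12 cm tied up in berry bites is better spent on maple flakes — total rises to 1384 (110 cm).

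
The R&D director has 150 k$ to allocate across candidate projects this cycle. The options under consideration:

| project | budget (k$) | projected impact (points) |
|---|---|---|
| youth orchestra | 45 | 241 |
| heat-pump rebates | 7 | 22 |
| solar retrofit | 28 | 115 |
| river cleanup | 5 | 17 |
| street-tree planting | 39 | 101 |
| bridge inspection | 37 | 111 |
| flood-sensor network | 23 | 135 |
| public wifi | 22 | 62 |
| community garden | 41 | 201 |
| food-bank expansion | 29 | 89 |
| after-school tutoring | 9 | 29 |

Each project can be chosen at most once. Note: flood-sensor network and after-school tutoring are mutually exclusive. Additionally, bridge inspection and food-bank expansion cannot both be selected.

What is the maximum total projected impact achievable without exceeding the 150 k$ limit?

731

The ratio ordering already packs tightly: youth orchestra + heat-pump rebates + solar retrofit + river cleanup + flood-sensor network + community garden, 149 k$, 731.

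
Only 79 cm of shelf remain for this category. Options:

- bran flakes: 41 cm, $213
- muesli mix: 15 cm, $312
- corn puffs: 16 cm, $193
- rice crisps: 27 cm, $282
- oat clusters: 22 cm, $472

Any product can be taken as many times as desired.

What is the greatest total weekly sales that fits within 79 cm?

1568

By weekly sales per cm: oat clusters 21.45, muesli mix 20.80, corn puffs 12.06, rice crisps 10.44 lead.
Filling by ratio: 3×oat clusters for 1416, with 13 cm left unused.
Replace oat clusters with 2×muesli mix: the trade gains 152 net, giving 1568 at 74 cm.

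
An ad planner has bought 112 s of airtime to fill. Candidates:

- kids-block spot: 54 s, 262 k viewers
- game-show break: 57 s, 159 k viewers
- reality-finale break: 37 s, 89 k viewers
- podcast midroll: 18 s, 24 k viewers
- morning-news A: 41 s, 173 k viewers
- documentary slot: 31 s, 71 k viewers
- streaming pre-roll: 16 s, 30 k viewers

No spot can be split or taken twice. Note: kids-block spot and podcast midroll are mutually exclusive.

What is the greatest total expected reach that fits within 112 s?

Best packing: kids-block spot + morning-news A + streaming pre-roll — 111 s, 465 total.

465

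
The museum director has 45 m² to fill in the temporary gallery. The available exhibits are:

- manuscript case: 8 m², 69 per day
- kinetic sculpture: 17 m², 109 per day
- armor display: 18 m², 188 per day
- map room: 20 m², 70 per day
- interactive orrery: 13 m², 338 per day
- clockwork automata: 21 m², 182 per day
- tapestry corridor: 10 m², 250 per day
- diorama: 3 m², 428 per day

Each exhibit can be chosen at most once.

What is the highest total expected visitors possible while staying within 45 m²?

1204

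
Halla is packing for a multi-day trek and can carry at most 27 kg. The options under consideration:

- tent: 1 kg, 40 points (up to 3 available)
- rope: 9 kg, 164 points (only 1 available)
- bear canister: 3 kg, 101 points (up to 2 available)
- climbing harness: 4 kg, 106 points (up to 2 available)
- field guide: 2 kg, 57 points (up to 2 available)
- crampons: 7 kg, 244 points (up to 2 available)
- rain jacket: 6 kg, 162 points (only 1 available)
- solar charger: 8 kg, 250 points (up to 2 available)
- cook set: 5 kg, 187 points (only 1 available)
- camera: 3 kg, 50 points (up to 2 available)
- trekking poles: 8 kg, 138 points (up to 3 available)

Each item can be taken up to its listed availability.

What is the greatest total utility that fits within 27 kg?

957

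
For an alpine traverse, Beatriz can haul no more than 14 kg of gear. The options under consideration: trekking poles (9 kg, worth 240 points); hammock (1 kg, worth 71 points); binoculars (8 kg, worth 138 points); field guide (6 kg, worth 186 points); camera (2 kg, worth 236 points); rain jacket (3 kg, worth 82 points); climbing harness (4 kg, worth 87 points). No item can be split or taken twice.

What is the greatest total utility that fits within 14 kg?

580

Density check — camera 118.00, hammock 71.00, field guide 31.00 are the best per kg.
Greedy by ratio would take hammock + field guide + camera + rain jacket: 12 kg used, total 575.
The 3 kg tied up in rain jacket is better spent on climbing harness — total rises to 580 (13 kg).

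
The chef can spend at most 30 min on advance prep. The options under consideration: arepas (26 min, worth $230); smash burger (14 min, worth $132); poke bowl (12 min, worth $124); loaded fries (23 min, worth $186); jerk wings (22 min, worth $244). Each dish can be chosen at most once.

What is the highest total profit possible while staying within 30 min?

256

Filling by ratio: jerk wings for 244, with 8 min left unused.
Replace jerk wings with smash burger + poke bowl: the trade gains 12 net, giving 256 at 26 min.
The closest alternative, jerk wings, reaches only 244.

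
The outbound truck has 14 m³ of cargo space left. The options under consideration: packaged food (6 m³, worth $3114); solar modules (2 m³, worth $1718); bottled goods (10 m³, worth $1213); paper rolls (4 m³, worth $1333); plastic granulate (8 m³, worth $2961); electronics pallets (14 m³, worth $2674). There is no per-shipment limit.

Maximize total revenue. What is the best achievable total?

12026

7×solar modules uses 14 of the 14 m³ and totals 12026.
That's the maximum — no swap from here does better than 12026.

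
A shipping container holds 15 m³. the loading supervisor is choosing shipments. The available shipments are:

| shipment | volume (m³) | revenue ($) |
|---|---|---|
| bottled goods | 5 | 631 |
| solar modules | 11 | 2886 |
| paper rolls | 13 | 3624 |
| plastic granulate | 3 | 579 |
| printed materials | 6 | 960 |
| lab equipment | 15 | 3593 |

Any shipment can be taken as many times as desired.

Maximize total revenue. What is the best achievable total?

By revenue per m³: paper rolls 278.77, solar modules 262.36, lab equipment 239.53, plastic granulate 193.00 lead.
Taking paper rolls: 13 m³ used, 3624 in revenue.

3624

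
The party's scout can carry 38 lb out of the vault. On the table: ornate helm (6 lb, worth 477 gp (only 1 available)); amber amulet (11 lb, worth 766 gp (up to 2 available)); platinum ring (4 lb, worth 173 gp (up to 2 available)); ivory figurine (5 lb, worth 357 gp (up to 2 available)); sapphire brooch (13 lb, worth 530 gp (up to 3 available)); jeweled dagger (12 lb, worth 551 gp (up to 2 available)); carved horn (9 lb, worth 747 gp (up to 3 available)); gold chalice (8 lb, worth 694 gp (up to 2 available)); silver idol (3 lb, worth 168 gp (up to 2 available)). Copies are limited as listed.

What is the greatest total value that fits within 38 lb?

Ranking by ratio (value/lb): gold chalice 86.75, carved horn 83.00, ornate helm 79.50.
A density-first pass picks 2×carved horn + 2×gold chalice + silver idol — 3050 at 37 lb.
Dropping gold chalice frees 8 lb; slotting in carved horn (9 lb) lifts the total to 3103 at 38 lb.
Every other selection either busts 38 lb or exceeds an availability limit or fails to beat 3103.

3103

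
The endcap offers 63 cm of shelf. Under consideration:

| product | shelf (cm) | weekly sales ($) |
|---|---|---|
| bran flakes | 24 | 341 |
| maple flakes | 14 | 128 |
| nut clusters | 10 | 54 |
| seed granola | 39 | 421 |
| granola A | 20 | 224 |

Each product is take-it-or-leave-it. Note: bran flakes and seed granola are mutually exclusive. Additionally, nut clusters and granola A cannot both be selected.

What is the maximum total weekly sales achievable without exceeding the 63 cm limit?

693

Taking bran flakes + maple flakes + granola A: 58 cm used, 693 in weekly sales.
The closest alternative, seed granola + granola A, reaches only 645.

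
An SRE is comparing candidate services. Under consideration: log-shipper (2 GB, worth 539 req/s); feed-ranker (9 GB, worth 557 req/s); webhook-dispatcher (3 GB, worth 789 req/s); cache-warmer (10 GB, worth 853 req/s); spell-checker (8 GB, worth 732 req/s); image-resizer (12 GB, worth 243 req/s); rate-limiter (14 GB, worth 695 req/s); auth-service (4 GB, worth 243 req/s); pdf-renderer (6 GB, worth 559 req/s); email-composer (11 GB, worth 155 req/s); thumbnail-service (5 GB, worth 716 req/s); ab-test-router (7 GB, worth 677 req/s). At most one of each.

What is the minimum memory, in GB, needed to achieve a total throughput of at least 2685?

Minimise GB subject to total throughput ≥ 2685.
log-shipper + webhook-dispatcher + thumbnail-service + ab-test-router reaches 2721 using 17 GB.
No combination under 17 GB hits 2685.

17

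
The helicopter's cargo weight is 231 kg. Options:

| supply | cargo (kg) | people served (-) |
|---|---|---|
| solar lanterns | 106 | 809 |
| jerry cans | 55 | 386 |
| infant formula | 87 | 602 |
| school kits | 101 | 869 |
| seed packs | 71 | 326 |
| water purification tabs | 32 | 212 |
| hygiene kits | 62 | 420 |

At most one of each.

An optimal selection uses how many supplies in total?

Optimal total is 1683.
infant formula + school kits + water purification tabs hits 1683 at 220 kg.
All optima have 3 supplies.

3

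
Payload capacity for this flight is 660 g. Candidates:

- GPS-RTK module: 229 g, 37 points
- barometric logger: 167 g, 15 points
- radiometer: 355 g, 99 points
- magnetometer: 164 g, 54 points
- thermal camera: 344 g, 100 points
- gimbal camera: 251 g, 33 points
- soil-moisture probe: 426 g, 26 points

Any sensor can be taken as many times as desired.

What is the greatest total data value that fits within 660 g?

216

By data value per g: magnetometer 0.33, thermal camera 0.29, radiometer 0.28 lead.
The ratio ordering already packs tightly: 4×magnetometer, 656 g, 216.
The spare 4 g is too small for any remaining sensor, and no exchange beats 216.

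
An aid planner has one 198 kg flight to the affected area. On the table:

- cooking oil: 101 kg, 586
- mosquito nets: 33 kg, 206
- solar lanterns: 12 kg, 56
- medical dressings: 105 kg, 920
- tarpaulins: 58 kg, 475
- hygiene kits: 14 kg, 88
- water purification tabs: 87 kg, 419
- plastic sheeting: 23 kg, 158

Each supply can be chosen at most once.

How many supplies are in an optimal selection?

4

The maximum people served within 198 kg is 1609.
For example solar lanterns + medical dressings + tarpaulins + plastic sheeting achieves it, using 198 kg.
All optima have 4 supplies.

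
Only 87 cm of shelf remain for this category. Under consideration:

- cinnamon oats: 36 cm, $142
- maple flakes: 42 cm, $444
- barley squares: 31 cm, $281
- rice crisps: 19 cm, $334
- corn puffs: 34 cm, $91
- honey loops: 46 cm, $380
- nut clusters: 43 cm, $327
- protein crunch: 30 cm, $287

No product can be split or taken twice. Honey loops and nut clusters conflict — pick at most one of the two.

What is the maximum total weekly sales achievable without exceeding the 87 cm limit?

902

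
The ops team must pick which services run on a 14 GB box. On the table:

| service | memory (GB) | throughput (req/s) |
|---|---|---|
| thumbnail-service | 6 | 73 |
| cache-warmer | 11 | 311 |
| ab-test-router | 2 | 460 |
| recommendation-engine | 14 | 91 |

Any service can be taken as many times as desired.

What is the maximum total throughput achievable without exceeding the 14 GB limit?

3220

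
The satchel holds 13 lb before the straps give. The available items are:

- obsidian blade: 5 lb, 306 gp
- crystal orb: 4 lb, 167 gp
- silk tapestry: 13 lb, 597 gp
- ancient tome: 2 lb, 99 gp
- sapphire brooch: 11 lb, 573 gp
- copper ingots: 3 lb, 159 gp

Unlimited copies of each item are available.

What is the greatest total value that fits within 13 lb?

771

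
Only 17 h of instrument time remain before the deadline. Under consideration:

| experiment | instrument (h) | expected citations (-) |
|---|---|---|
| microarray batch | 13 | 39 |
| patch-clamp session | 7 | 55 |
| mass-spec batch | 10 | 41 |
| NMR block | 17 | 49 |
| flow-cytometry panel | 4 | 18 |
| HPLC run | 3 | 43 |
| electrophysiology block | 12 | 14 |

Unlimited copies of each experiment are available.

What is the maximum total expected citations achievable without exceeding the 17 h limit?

Density check — HPLC run 14.33, patch-clamp session 7.86, flow-cytometry panel 4.50, mass-spec batch 4.10 are the best per h.
Best packing: 5×HPLC run — 15 h, 215 total.
That's the maximum — no swap from here does better than 215.

215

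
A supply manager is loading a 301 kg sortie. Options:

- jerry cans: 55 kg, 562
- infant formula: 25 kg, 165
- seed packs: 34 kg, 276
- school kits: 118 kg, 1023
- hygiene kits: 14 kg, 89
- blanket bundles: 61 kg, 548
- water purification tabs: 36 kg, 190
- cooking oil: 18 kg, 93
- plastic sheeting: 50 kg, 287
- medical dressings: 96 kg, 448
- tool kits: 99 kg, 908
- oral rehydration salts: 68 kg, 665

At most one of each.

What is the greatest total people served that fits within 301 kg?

2776

A density-first pass picks jerry cans + hygiene kits + blanket bundles + tool kits + oral rehydration salts — 2772 at 297 kg.
Dropping hygiene kits frees 14 kg; slotting in cooking oil (18 kg) lifts the total to 2776 at 301 kg.
Next best is jerry cans + hygiene kits + blanket bundles + tool kits + oral rehydration salts at 2772 (297 kg) — short by 4.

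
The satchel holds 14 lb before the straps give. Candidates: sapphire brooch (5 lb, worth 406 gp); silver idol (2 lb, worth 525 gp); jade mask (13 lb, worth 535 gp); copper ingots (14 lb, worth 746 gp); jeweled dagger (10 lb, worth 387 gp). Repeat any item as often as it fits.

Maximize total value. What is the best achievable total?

3675

Taking 7×silver idol: 14 lb used, 3675 in value.
That's the maximum — no swap from here does better than 3675.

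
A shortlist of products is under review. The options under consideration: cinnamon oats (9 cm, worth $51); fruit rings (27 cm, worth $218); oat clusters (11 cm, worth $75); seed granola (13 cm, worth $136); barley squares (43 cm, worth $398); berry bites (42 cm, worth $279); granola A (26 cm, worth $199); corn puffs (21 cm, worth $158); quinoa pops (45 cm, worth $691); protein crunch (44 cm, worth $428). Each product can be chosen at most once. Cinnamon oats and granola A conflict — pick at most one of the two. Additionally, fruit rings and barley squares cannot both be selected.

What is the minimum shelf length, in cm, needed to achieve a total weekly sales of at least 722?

Look for the lowest-shelf combination reaching 722.
cinnamon oats + quinoa pops reaches 742 using 54 cm.
No combination under 54 cm hits 722.

54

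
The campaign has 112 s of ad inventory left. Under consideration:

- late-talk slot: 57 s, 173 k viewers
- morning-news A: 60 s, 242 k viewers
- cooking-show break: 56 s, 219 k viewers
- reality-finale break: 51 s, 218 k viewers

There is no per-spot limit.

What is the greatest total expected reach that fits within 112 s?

A density-first pass picks 2×reality-finale break — 436 at 102 s.
The 51 s tied up in reality-finale break is better spent on morning-news A — total rises to 460 (111 s).

460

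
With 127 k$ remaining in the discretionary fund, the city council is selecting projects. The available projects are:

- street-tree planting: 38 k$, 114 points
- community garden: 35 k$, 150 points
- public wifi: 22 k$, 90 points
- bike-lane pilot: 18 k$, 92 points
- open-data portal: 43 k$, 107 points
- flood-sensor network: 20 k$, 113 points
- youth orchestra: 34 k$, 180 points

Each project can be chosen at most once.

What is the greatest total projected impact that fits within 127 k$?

A density-first pass picks community garden + bike-lane pilot + flood-sensor network + youth orchestra — 535 at 107 k$.
Dropping bike-lane pilot frees 18 k$; slotting in street-tree planting (38 k$) lifts the total to 557 at 127 k$.
Next best is street-tree planting + community garden + bike-lane pilot + youth orchestra at 536 (125 k$) — short by 21.

557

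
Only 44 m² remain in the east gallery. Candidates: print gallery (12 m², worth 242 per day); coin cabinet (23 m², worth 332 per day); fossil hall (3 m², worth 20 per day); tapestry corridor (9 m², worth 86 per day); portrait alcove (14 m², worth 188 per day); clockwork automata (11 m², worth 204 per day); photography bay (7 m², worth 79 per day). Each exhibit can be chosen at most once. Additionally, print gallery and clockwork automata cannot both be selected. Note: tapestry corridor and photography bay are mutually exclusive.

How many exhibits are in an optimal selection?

Best achievable expected visitors is 660.
print gallery + coin cabinet + tapestry corridor hits 660 at 44 m².
All optima have 3 exhibits.

3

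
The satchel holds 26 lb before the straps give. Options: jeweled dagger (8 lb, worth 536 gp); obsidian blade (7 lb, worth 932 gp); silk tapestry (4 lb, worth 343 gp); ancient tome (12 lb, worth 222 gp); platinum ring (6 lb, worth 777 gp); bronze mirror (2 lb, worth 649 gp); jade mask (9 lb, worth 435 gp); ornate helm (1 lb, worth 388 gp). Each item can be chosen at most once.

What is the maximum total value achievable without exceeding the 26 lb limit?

Taking the top-ratio items first gives obsidian blade + silk tapestry + platinum ring + bronze mirror + ornate helm for 3089 (20 lb).
The 4 lb tied up in silk tapestry is better spent on jeweled dagger — total rises to 3282 (24 lb).
Nothing else within 26 lb beats 3282.

3282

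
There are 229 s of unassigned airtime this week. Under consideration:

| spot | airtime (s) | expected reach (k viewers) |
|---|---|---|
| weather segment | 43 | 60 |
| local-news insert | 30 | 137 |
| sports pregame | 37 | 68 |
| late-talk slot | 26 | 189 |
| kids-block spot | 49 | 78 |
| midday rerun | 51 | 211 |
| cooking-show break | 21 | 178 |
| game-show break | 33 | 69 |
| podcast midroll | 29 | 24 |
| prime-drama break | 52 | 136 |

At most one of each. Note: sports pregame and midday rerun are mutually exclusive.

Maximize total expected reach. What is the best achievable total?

929

Filling by ratio: local-news insert + late-talk slot + midday rerun + cooking-show break + game-show break + prime-drama break for 920, with 16 s left unused.
Replace game-show break with kids-block spot: the trade gains 9 net, giving 929 at 229 s.
Runner-up local-news insert + late-talk slot + midday rerun + cooking-show break + game-show break + prime-drama break tops out at 920.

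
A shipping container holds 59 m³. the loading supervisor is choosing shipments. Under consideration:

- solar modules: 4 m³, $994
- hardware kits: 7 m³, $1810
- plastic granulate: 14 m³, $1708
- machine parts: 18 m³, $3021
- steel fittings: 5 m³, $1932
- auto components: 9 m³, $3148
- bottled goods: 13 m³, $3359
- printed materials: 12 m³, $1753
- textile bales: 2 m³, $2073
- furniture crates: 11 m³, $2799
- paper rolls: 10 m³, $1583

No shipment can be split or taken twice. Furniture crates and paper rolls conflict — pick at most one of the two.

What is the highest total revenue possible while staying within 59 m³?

16874

Filling by ratio: solar modules + hardware kits + steel fittings + auto components + bottled goods + textile bales + furniture crates for 16115, with 8 m³ left unused.
Replace solar modules with printed materials: the trade gains 759 net, giving 16874 at 59 m³.
Next best is solar modules + hardware kits + machine parts + steel fittings + auto components + bottled goods + textile bales at 16337 (58 m³) — short by 537.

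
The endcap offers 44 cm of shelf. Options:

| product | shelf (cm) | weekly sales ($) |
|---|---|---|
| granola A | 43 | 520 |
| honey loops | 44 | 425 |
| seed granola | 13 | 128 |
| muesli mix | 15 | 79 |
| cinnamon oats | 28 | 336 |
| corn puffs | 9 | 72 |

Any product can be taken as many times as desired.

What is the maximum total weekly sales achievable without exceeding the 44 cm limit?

520

Best packing: granola A — 43 cm, 520 total.
No other feasible combination exceeds 520.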